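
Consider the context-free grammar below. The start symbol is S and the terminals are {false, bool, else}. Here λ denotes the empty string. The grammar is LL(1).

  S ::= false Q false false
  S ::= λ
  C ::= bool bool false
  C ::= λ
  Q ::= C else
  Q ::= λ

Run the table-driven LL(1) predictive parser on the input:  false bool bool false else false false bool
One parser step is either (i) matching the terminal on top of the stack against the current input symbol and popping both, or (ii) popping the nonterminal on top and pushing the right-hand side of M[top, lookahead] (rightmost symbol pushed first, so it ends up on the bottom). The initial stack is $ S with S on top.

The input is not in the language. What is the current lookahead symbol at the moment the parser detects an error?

bool

      Stack                               Input                                          Action
   1  $ S                                 false bool bool false else false false bool $  expand S ::= false Q false false
   2  $ false false Q false               false bool bool false else false false bool $  match false
   3  $ false false Q                     bool bool false else false false bool $        expand Q ::= C else
   4  $ false false else C                bool bool false else false false bool $        expand C ::= bool bool false
   5  $ false false else false bool bool  bool bool false else false false bool $        match bool
   6  $ false false else false bool       bool false else false false bool $             match bool
   7  $ false false else false            false else false false bool $                  match false
   8  $ false false else                  else false false bool $                        match else
   9  $ false false                       false false bool $                             match false
  10  $ false                             false bool $                                   match false
  11  $                                   bool $                                         error: stack empty but input remains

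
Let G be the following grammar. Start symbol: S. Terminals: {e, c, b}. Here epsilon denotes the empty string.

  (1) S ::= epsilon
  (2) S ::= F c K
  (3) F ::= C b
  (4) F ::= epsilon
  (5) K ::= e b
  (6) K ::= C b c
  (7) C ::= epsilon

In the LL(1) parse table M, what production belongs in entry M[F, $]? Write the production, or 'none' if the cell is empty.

none

FIRST(C) = {epsilon}
FIRST(F) = {epsilon, b}  (via C b)
FIRST(K) = {b, e}  (via C b c)
FIRST(S) = {epsilon, b, c}  (via F c K)
FOLLOW(S) includes $ since S is the start symbol.
FOLLOW(F): in S::=F c K, F is followed by c K with FIRST {c}. Thus FOLLOW(F) = {c}.
For F ::= C b: FIRST(C b) = {b}, so it goes in M[F, t] for t ∈ {b}.
For F ::= epsilon: FIRST(epsilon) = {epsilon}, so it goes in M[F, t] for t ∈ {}; since epsilon ∈ FIRST, also for every t ∈ FOLLOW(F) = {c}.
None of these place a production in M[F, $].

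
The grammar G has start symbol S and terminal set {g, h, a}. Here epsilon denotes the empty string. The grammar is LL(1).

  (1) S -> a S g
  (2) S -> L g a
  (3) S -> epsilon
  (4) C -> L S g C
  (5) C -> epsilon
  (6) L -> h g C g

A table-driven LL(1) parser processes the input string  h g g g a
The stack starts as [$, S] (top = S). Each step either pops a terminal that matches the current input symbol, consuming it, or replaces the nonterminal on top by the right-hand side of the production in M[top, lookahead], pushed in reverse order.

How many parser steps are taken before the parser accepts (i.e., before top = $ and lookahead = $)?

step 1: stack=$ S  input=h g g g a $  — expand S -> L g a
step 2: stack=$ a g L  input=h g g g a $  — expand L -> h g C g
step 3: stack=$ a g g C g h  input=h g g g a $  — match h
step 4: stack=$ a g g C g  input=g g g a $  — match g
step 5: stack=$ a g g C  input=g g a $  — expand C -> epsilon
step 6: stack=$ a g g  input=g g a $  — match g
step 7: stack=$ a g  input=g a $  — match g
step 8: stack=$ a  input=a $  — match a
Accept reached after 8 steps.

8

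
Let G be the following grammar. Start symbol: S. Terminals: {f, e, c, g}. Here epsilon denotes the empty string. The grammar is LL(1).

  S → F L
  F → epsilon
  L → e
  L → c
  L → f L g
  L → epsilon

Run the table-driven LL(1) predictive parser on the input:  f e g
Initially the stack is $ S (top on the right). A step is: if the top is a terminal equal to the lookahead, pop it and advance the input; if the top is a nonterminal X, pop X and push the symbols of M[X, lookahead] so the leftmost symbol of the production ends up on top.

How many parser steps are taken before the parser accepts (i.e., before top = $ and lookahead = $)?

7

step 1: stack=$ S  input=f e g $  — expand S → F L
step 2: stack=$ L F  input=f e g $  — expand F → epsilon
step 3: stack=$ L  input=f e g $  — expand L → f L g
step 4: stack=$ g L f  input=f e g $  — match f
step 5: stack=$ g L  input=e g $  — expand L → e
step 6: stack=$ g e  input=e g $  — match e
step 7: stack=$ g  input=g $  — match g
Accept reached after 7 steps.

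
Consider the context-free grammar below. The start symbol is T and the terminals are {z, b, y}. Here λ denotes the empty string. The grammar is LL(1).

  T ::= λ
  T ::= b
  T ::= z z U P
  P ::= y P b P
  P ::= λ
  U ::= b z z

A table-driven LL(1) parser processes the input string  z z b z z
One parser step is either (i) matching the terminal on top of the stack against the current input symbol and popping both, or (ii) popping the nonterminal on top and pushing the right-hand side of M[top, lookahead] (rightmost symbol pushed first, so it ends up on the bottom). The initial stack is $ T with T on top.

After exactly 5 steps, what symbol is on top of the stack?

z

step 1: stack=$ T  input=z z b z z $  — expand T ::= z z U P
step 2: stack=$ P U z z  input=z z b z z $  — match z
step 3: stack=$ P U z  input=z b z z $  — match z
step 4: stack=$ P U  input=b z z $  — expand U ::= b z z
step 5: stack=$ P z z b  input=b z z $  — match b
Stack after step 5: $ P z z (top = z).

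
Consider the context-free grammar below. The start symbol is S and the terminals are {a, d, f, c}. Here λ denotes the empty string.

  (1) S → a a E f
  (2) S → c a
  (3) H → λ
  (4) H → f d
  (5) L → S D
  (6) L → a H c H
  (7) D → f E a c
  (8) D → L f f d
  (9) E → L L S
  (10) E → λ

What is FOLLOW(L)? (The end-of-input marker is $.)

{a, c, f}

FIRST(S) = {a, c}
FIRST(H) = {λ, f}
FIRST(L) = {a, c}  (via S D)
FIRST(D) = {a, c, f}  (via L f f d)
FIRST(E) = {λ, a, c}  (via L L S)
FOLLOW(S) includes $ since S is the start symbol.
FOLLOW(L): in D→L f f d, L is followed by f f d with FIRST {f}; in E→L L S (occurrence 1), L is followed by L S with FIRST {a, c}; in E→L L S (occurrence 2), L is followed by S with FIRST {a, c}. Thus FOLLOW(L) = {a, c, f}.
FOLLOW(H): in L→a H c H (occurrence 1), H is followed by c H with FIRST {c}; in L→a H c H (occurrence 2), the suffix after H is empty, so FOLLOW(H) ⊇ FOLLOW(L) = {a, c, f}. Thus FOLLOW(H) = {a, c, f}.
FOLLOW(D): in L→S D, the suffix after D is empty, so FOLLOW(D) ⊇ FOLLOW(L) = {a, c, f}. Thus FOLLOW(D) = {a, c, f}.
FOLLOW(E): in S→a a E f, E is followed by f with FIRST {f}; in D→f E a c, E is followed by a c with FIRST {a}. Thus FOLLOW(E) = {a, f}.
FOLLOW(S): in L→S D, S is followed by D with FIRST {a, c, f}; in E→L L S, the suffix after S is empty, so FOLLOW(S) ⊇ FOLLOW(E) = {a, f}. Thus FOLLOW(S) = {$, a, c, f}.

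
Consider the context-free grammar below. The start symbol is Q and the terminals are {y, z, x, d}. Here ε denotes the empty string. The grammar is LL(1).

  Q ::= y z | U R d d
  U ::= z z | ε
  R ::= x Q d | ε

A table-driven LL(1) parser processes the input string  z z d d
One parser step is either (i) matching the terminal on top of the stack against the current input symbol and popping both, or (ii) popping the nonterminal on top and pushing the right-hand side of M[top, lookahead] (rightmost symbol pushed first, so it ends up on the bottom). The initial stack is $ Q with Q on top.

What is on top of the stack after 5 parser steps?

step 1: stack=$ Q  input=z z d d $  — expand Q ::= U R d d
step 2: stack=$ d d R U  input=z z d d $  — expand U ::= z z
step 3: stack=$ d d R z z  input=z z d d $  — match z
step 4: stack=$ d d R z  input=z d d $  — match z
step 5: stack=$ d d R  input=d d $  — expand R ::= ε
Stack after step 5: $ d d (top = d).

d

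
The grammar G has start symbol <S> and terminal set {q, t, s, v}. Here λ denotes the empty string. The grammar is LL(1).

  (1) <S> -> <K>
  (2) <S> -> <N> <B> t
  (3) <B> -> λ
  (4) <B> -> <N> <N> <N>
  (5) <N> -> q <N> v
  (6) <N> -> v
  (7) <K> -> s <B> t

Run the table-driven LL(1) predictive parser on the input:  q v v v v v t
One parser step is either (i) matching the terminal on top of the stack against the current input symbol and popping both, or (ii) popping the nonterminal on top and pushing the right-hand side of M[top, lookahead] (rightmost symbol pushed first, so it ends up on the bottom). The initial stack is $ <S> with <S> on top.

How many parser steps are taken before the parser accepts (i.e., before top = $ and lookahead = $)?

      Stack            Input            Action
   1  $ <S>            q v v v v v t $  expand <S> -> <N> <B> t
   2  $ t <B> <N>      q v v v v v t $  expand <N> -> q <N> v
   3  $ t <B> v <N> q  q v v v v v t $  match q
   4  $ t <B> v <N>    v v v v v t $    expand <N> -> v
   5  $ t <B> v v      v v v v v t $    match v
   6  $ t <B> v        v v v v t $      match v
   7  $ t <B>          v v v t $        expand <B> -> <N> <N> <N>
   8  $ t <N> <N> <N>  v v v t $        expand <N> -> v
   9  $ t <N> <N> v    v v v t $        match v
  10  $ t <N> <N>      v v t $          expand <N> -> v
  11  $ t <N> v        v v t $          match v
  12  $ t <N>          v t $            expand <N> -> v
  13  $ t v            v t $            match v
  14  $ t              t $              match t
Accept reached after 14 steps.

14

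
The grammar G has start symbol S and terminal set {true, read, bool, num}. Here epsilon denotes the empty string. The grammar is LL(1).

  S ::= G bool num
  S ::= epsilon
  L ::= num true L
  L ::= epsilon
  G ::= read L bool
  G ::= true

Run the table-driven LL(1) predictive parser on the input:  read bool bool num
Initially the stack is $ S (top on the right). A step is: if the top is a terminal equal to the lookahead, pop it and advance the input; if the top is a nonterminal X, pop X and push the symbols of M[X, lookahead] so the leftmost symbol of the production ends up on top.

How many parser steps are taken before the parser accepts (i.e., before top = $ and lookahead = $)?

step 1: stack=$ S  input=read bool bool num $  — expand S ::= G bool num
step 2: stack=$ num bool G  input=read bool bool num $  — expand G ::= read L bool
step 3: stack=$ num bool bool L read  input=read bool bool num $  — match read
step 4: stack=$ num bool bool L  input=bool bool num $  — expand L ::= epsilon
step 5: stack=$ num bool bool  input=bool bool num $  — match bool
step 6: stack=$ num bool  input=bool num $  — match bool
step 7: stack=$ num  input=num $  — match num
Accept reached after 7 steps.

7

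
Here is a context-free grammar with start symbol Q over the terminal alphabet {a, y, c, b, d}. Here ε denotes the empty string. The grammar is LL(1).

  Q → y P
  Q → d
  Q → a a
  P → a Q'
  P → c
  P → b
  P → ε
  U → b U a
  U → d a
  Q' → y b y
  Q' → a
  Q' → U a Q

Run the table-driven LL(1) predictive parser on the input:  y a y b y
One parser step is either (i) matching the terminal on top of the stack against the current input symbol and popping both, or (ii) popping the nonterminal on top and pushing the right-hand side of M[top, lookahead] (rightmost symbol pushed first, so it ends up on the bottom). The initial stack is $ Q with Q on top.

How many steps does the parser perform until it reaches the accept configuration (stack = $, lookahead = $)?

8

step 1: stack=$ Q  input=y a y b y $  — expand Q → y P
step 2: stack=$ P y  input=y a y b y $  — match y
step 3: stack=$ P  input=a y b y $  — expand P → a Q'
step 4: stack=$ Q' a  input=a y b y $  — match a
step 5: stack=$ Q'  input=y b y $  — expand Q' → y b y
step 6: stack=$ y b y  input=y b y $  — match y
step 7: stack=$ y b  input=b y $  — match b
step 8: stack=$ y  input=y $  — match y
Accept reached after 8 steps.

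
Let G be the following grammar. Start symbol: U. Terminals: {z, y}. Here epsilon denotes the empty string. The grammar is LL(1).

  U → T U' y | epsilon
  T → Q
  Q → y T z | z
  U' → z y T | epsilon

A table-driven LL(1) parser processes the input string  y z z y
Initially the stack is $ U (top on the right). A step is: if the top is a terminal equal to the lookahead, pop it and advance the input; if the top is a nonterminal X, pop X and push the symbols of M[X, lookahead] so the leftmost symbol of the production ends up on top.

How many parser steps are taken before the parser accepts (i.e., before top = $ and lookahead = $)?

10

      Stack         Input      Action
   1  $ U           y z z y $  expand U → T U' y
   2  $ y U' T      y z z y $  expand T → Q
   3  $ y U' Q      y z z y $  expand Q → y T z
   4  $ y U' z T y  y z z y $  match y
   5  $ y U' z T    z z y $    expand T → Q
   6  $ y U' z Q    z z y $    expand Q → z
   7  $ y U' z z    z z y $    match z
   8  $ y U' z      z y $      match z
   9  $ y U'        y $        expand U' → epsilon
  10  $ y           y $        match y
Accept reached after 10 steps.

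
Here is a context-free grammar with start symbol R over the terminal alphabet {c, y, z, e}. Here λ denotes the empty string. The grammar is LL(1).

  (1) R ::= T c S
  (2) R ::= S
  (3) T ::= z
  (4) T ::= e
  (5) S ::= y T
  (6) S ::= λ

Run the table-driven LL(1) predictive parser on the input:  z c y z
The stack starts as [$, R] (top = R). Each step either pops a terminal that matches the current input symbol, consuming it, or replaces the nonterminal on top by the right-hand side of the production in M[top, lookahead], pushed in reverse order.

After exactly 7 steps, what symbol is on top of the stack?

z

     Stack    Input      Action
  1  $ R      z c y z $  expand R ::= T c S
  2  $ S c T  z c y z $  expand T ::= z
  3  $ S c z  z c y z $  match z
  4  $ S c    c y z $    match c
  5  $ S      y z $      expand S ::= y T
  6  $ T y    y z $      match y
  7  $ T      z $        expand T ::= z
Stack after step 7: $ z (top = z).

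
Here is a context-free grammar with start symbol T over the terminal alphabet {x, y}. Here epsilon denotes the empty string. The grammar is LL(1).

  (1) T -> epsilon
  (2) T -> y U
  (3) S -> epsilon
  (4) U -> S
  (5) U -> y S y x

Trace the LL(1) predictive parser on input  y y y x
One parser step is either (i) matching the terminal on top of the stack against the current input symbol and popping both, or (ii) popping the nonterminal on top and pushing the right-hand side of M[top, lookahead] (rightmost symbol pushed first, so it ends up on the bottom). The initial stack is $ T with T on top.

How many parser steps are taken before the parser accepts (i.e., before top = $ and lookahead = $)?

7

step 1: stack=$ T  input=y y y x $  — expand T -> y U
step 2: stack=$ U y  input=y y y x $  — match y
step 3: stack=$ U  input=y y x $  — expand U -> y S y x
step 4: stack=$ x y S y  input=y y x $  — match y
step 5: stack=$ x y S  input=y x $  — expand S -> epsilon
step 6: stack=$ x y  input=y x $  — match y
step 7: stack=$ x  input=x $  — match x
Accept reached after 7 steps.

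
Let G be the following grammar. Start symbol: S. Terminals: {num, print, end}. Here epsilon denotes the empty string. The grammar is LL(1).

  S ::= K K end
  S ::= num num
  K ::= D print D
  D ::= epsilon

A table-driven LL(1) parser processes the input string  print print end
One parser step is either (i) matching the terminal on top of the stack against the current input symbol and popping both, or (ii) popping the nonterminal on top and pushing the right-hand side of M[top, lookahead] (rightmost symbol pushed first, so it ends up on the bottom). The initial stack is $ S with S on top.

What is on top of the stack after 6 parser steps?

D

     Stack              Input              Action
  1  $ S                print print end $  expand S ::= K K end
  2  $ end K K          print print end $  expand K ::= D print D
  3  $ end K D print D  print print end $  expand D ::= epsilon
  4  $ end K D print    print print end $  match print
  5  $ end K D          print end $        expand D ::= epsilon
  6  $ end K            print end $        expand K ::= D print D
Stack after step 6: $ end D print D (top = D).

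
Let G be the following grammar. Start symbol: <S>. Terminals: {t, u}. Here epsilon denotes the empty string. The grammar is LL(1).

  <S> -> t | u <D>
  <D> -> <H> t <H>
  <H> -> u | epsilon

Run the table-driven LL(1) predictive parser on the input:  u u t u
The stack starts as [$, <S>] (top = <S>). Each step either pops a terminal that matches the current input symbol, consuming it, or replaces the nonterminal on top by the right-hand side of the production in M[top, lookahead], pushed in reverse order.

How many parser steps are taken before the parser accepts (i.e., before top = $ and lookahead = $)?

step 1: stack=$ <S>  input=u u t u $  — expand <S> -> u <D>
step 2: stack=$ <D> u  input=u u t u $  — match u
step 3: stack=$ <D>  input=u t u $  — expand <D> -> <H> t <H>
step 4: stack=$ <H> t <H>  input=u t u $  — expand <H> -> u
step 5: stack=$ <H> t u  input=u t u $  — match u
step 6: stack=$ <H> t  input=t u $  — match t
step 7: stack=$ <H>  input=u $  — expand <H> -> u
step 8: stack=$ u  input=u $  — match u
Accept reached after 8 steps.

8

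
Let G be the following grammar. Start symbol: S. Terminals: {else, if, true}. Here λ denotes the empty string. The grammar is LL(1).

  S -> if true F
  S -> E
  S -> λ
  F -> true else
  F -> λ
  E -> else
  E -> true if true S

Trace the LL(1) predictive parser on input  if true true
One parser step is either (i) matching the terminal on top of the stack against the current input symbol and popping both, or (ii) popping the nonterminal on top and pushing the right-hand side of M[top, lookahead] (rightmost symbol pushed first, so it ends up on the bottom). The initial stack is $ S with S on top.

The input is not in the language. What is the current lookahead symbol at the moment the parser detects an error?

step 1: stack=$ S  input=if true true $  — expand S -> if true F
step 2: stack=$ F true if  input=if true true $  — match if
step 3: stack=$ F true  input=true true $  — match true
step 4: stack=$ F  input=true $  — expand F -> true else
step 5: stack=$ else true  input=true $  — match true
step 6: stack=$ else  input=$  — error: top is terminal else but lookahead is $

$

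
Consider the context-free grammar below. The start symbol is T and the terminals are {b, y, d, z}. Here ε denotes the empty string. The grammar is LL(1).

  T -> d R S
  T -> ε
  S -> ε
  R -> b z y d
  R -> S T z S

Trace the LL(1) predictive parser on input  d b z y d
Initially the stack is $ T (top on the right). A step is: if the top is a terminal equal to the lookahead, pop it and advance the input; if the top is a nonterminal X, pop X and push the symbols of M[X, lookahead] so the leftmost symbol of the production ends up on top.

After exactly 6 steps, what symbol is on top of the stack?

d

     Stack        Input        Action
  1  $ T          d b z y d $  expand T -> d R S
  2  $ S R d      d b z y d $  match d
  3  $ S R        b z y d $    expand R -> b z y d
  4  $ S d y z b  b z y d $    match b
  5  $ S d y z    z y d $      match z
  6  $ S d y      y d $        match y
Stack after step 6: $ S d (top = d).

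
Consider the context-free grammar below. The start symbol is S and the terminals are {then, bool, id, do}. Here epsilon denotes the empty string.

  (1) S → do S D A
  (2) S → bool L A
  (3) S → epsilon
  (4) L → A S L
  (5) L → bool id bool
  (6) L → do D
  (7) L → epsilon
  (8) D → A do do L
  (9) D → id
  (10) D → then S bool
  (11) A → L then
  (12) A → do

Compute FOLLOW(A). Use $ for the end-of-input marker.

{$, bool, do, id, then}

FIRST(S) = {epsilon, bool, do}
FIRST(L) = {epsilon, bool, do, then}  (via A S L)
FIRST(A) = {bool, do, then}  (via L then)
FIRST(D) = {bool, do, id, then}  (via A do do L)
FOLLOW(S) includes $ since S is the start symbol.
FOLLOW(S): in S→do S D A, S is followed by D A with FIRST {bool, do, id, then}; in L→A S L, S is followed by L with FIRST {epsilon, bool, do, then}; in L→A S L, the suffix after S is nullable, so FOLLOW(S) ⊇ FOLLOW(L) = {bool, do, then}; in D→then S bool, S is followed by bool with FIRST {bool}. Thus FOLLOW(S) = {$, bool, do, id, then}.
FOLLOW(L): in S→bool L A, L is followed by A with FIRST {bool, do, then}; in L→A S L, the suffix after L is empty (adds nothing new); in D→A do do L, the suffix after L is empty, so FOLLOW(L) ⊇ FOLLOW(D) = {bool, do, then}; in A→L then, L is followed by then with FIRST {then}. Thus FOLLOW(L) = {bool, do, then}.
FOLLOW(D): in S→do S D A, D is followed by A with FIRST {bool, do, then}; in L→do D, the suffix after D is empty, so FOLLOW(D) ⊇ FOLLOW(L) = {bool, do, then}. Thus FOLLOW(D) = {bool, do, then}.
FOLLOW(A): in S→do S D A, the suffix after A is empty, so FOLLOW(A) ⊇ FOLLOW(S) = {$, bool, do, id, then}; in S→bool L A, the suffix after A is empty, so FOLLOW(A) ⊇ FOLLOW(S) = {$, bool, do, id, then}; in L→A S L, A is followed by S L with FIRST {epsilon, bool, do, then}; in L→A S L, the suffix after A is nullable, so FOLLOW(A) ⊇ FOLLOW(L) = {bool, do, then}; in D→A do do L, A is followed by do do L with FIRST {do}. Thus FOLLOW(A) = {$, bool, do, id, then}.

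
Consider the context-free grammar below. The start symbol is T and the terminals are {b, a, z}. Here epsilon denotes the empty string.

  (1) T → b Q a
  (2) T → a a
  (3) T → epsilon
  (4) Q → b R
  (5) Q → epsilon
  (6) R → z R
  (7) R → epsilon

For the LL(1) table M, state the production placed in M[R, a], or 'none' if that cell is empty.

FIRST(T): from T→b Q a we get {b}; from T→a a we get {a}; from T→epsilon we get {epsilon}. So FIRST(T) = {epsilon, a, b}.
FIRST(Q): from Q→b R we get {b}; from Q→epsilon we get {epsilon}. So FIRST(Q) = {epsilon, b}.
FIRST(R): from R→z R we get {z}; from R→epsilon we get {epsilon}. So FIRST(R) = {epsilon, z}.
FOLLOW(T) includes $ since T is the start symbol.
FOLLOW(Q): in T→b Q a, Q is followed by a with FIRST {a}. Thus FOLLOW(Q) = {a}.
FOLLOW(R): in Q→b R, the suffix after R is empty, so FOLLOW(R) ⊇ FOLLOW(Q) = {a}; in R→z R, the suffix after R is empty (adds nothing new). Thus FOLLOW(R) = {a}.
For R → z R: FIRST(z R) = {z}, so it goes in M[R, t] for t ∈ {z}.
For R → epsilon: FIRST(epsilon) = {epsilon}, so it goes in M[R, t] for t ∈ {}; since epsilon ∈ FIRST, also for every t ∈ FOLLOW(R) = {a}.

R → epsilon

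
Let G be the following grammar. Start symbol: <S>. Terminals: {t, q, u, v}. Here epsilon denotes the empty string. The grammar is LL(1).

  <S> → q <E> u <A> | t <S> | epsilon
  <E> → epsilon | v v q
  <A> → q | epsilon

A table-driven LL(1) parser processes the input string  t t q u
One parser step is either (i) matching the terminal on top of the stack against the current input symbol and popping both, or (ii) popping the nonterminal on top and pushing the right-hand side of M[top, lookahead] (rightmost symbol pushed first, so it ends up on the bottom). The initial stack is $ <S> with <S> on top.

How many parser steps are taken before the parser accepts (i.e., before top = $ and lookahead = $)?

9

     Stack          Input      Action
  1  $ <S>          t t q u $  expand <S> → t <S>
  2  $ <S> t        t t q u $  match t
  3  $ <S>          t q u $    expand <S> → t <S>
  4  $ <S> t        t q u $    match t
  5  $ <S>          q u $      expand <S> → q <E> u <A>
  6  $ <A> u <E> q  q u $      match q
  7  $ <A> u <E>    u $        expand <E> → epsilon
  8  $ <A> u        u $        match u
  9  $ <A>          $          expand <A> → epsilon
Accept reached after 9 steps.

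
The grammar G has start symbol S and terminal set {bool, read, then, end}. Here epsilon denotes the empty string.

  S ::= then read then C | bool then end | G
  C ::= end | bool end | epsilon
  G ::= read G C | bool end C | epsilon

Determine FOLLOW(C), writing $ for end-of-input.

FIRST(C): from C::=end we get {end}; from C::=bool end we get {bool}; from C::=epsilon we get {epsilon}. So FIRST(C) = {epsilon, bool, end}.
FIRST(G): from G::=read G C we get {read}; from G::=bool end C we get {bool}; from G::=epsilon we get {epsilon}. So FIRST(G) = {epsilon, bool, read}.
FIRST(S): from S::=then read then C we get {then}; from S::=bool then end we get {bool}; from S::=G we get {epsilon, bool, read}. So FIRST(S) = {epsilon, bool, read, then}.
FOLLOW(S) includes $ since S is the start symbol.
FOLLOW(S): S appears on no right-hand side. Thus FOLLOW(S) = {$}.
FOLLOW(G): in S::=G, the suffix after G is empty, so FOLLOW(G) ⊇ FOLLOW(S) = {$}; in G::=read G C, G is followed by C with FIRST {epsilon, bool, end}; in G::=read G C, the suffix after G is nullable (adds nothing new). Thus FOLLOW(G) = {$, bool, end}.
FOLLOW(C): in S::=then read then C, the suffix after C is empty, so FOLLOW(C) ⊇ FOLLOW(S) = {$}; in G::=read G C, the suffix after C is empty, so FOLLOW(C) ⊇ FOLLOW(G) = {$, bool, end}; in G::=bool end C, the suffix after C is empty, so FOLLOW(C) ⊇ FOLLOW(G) = {$, bool, end}. Thus FOLLOW(C) = {$, bool, end}.

{$, bool, end}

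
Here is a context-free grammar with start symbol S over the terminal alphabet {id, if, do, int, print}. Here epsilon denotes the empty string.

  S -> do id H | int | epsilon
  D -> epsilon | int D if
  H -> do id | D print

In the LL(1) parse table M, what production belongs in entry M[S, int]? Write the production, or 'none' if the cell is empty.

S -> int

FIRST(S) = {epsilon, do, int}
FIRST(D) = {epsilon, int}
FIRST(H) = {do, int, print}  (via D print)
FOLLOW(S) includes $ since S is the start symbol.
FOLLOW(S): S appears on no right-hand side. Thus FOLLOW(S) = {$}.
For S -> do id H: FIRST(do id H) = {do}, so it goes in M[S, t] for t ∈ {do}.
For S -> int: FIRST(int) = {int}, so it goes in M[S, t] for t ∈ {int}.
For S -> epsilon: FIRST(epsilon) = {epsilon}, so it goes in M[S, t] for t ∈ {}; since epsilon ∈ FIRST, also for every t ∈ FOLLOW(S) = {$}.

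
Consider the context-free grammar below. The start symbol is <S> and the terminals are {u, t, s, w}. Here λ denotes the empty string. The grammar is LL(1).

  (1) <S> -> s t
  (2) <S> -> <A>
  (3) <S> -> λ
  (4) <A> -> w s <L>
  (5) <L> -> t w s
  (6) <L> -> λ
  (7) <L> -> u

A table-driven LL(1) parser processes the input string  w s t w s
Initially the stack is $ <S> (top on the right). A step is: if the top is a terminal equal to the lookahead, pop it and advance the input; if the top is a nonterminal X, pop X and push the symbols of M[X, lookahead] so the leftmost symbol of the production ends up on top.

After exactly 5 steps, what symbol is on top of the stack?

     Stack      Input        Action
  1  $ <S>      w s t w s $  expand <S> -> <A>
  2  $ <A>      w s t w s $  expand <A> -> w s <L>
  3  $ <L> s w  w s t w s $  match w
  4  $ <L> s    s t w s $    match s
  5  $ <L>      t w s $      expand <L> -> t w s
Stack after step 5: $ s w t (top = t).

t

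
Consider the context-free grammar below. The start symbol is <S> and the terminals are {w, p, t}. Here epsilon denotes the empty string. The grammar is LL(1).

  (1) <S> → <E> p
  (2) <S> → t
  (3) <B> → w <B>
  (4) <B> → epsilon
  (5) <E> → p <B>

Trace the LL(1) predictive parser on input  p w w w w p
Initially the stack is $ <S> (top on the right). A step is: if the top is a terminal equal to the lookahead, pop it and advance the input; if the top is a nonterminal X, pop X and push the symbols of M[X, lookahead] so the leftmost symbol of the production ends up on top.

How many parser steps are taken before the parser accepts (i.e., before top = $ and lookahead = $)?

13

      Stack      Input          Action
   1  $ <S>      p w w w w p $  expand <S> → <E> p
   2  $ p <E>    p w w w w p $  expand <E> → p <B>
   3  $ p <B> p  p w w w w p $  match p
   4  $ p <B>    w w w w p $    expand <B> → w <B>
   5  $ p <B> w  w w w w p $    match w
   6  $ p <B>    w w w p $      expand <B> → w <B>
   7  $ p <B> w  w w w p $      match w
   8  $ p <B>    w w p $        expand <B> → w <B>
   9  $ p <B> w  w w p $        match w
  10  $ p <B>    w p $          expand <B> → w <B>
  11  $ p <B> w  w p $          match w
  12  $ p <B>    p $            expand <B> → epsilon
  13  $ p        p $            match p
Accept reached after 13 steps.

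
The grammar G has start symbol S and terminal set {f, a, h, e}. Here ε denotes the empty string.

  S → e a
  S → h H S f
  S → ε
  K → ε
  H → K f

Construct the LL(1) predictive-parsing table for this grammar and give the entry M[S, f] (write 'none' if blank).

FIRST(S) = {ε, e, h}
FIRST(K) = {ε}
FIRST(H) = {f}  (via K f)
FOLLOW(S) includes $ since S is the start symbol.
FOLLOW(S): in S→h H S f, S is followed by f with FIRST {f}. Thus FOLLOW(S) = {$, f}.
For S → e a: FIRST(e a) = {e}, so it goes in M[S, t] for t ∈ {e}.
For S → h H S f: FIRST(h H S f) = {h}, so it goes in M[S, t] for t ∈ {h}.
For S → ε: FIRST(ε) = {ε}, so it goes in M[S, t] for t ∈ {}; since ε ∈ FIRST, also for every t ∈ FOLLOW(S) = {$, f}.

S → ε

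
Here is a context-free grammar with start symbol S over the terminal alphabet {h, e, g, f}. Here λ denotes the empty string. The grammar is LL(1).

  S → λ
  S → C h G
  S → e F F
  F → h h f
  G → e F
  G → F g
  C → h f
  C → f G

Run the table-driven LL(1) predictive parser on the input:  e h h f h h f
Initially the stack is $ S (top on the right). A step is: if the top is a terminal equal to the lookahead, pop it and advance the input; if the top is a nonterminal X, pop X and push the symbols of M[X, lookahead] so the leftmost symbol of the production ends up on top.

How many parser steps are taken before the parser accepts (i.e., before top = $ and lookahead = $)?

10

      Stack      Input            Action
   1  $ S        e h h f h h f $  expand S → e F F
   2  $ F F e    e h h f h h f $  match e
   3  $ F F      h h f h h f $    expand F → h h f
   4  $ F f h h  h h f h h f $    match h
   5  $ F f h    h f h h f $      match h
   6  $ F f      f h h f $        match f
   7  $ F        h h f $          expand F → h h f
   8  $ f h h    h h f $          match h
   9  $ f h      h f $            match h
  10  $ f        f $              match f
Accept reached after 10 steps.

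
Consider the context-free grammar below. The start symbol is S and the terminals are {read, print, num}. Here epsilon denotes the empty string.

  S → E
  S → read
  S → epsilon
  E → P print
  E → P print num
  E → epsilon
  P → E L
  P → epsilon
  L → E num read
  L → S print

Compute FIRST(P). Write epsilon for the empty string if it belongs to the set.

{epsilon, num, print, read}

FIRST(S) = {epsilon, num, print, read}  (via E)
FIRST(E) = {epsilon, num, print, read}  (via P print, P print num)
FIRST(L) = {num, print, read}  (via E num read, S print)
FIRST(P) = {epsilon, num, print, read}  (via E L)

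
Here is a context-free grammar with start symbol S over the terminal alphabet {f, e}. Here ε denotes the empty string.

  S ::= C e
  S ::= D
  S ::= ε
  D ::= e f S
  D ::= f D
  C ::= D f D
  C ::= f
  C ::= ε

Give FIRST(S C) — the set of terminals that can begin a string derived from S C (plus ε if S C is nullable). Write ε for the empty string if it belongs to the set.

FIRST(D) = {e, f}
FIRST(C) = {ε, e, f}  (via D f D)
FIRST(S) = {ε, e, f}  (via C e, D)
FIRST(S C): take FIRST of each symbol in turn, carrying on past any symbol whose FIRST contains ε; result {ε, e, f}.

{ε, e, f}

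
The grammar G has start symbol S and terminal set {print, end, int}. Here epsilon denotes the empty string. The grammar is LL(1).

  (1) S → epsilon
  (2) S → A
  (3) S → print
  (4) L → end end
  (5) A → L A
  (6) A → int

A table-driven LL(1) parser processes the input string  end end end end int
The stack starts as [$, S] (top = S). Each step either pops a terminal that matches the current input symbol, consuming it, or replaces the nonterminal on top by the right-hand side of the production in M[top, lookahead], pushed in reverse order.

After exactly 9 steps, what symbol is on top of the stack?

A

     Stack        Input                  Action
  1  $ S          end end end end int $  expand S → A
  2  $ A          end end end end int $  expand A → L A
  3  $ A L        end end end end int $  expand L → end end
  4  $ A end end  end end end end int $  match end
  5  $ A end      end end end int $      match end
  6  $ A          end end int $          expand A → L A
  7  $ A L        end end int $          expand L → end end
  8  $ A end end  end end int $          match end
  9  $ A end      end int $              match end
Stack after step 9: $ A (top = A).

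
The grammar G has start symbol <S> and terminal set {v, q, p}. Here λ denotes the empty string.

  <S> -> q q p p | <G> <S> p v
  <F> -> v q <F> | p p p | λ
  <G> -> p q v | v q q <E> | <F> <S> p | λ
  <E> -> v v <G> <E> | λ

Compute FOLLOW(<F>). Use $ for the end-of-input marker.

FIRST(<F>): from <F>->v q <F> we get {v}; from <F>->p p p we get {p}; from <F>->λ we get {λ}. So FIRST(<F>) = {λ, p, v}.
FIRST(<E>): from <E>->v v <G> <E> we get {v}; from <E>->λ we get {λ}. So FIRST(<E>) = {λ, v}.
FIRST(<S>): from <S>->q q p p we get {q}; from <S>-><G> <S> p v we get {p, q, v}. So FIRST(<S>) = {p, q, v}.
FIRST(<G>): from <G>->p q v we get {p}; from <G>->v q q <E> we get {v}; from <G>-><F> <S> p we get {p, q, v}; from <G>->λ we get {λ}. So FIRST(<G>) = {λ, p, q, v}.
FOLLOW(<S>) includes $ since <S> is the start symbol.
FOLLOW(<S>): in <S>-><G> <S> p v, <S> is followed by p v with FIRST {p}; in <G>-><F> <S> p, <S> is followed by p with FIRST {p}. Thus FOLLOW(<S>) = {$, p}.
FOLLOW(<F>): in <F>->v q <F>, the suffix after <F> is empty (adds nothing new); in <G>-><F> <S> p, <F> is followed by <S> p with FIRST {p, q, v}. Thus FOLLOW(<F>) = {p, q, v}.
FOLLOW(<G>): in <S>-><G> <S> p v, <G> is followed by <S> p v with FIRST {p, q, v}; in <E>->v v <G> <E>, <G> is followed by <E> with FIRST {λ, v}; in <E>->v v <G> <E>, the suffix after <G> is nullable, so FOLLOW(<G>) ⊇ FOLLOW(<E>) = {p, q, v}. Thus FOLLOW(<G>) = {p, q, v}.
FOLLOW(<E>): in <G>->v q q <E>, the suffix after <E> is empty, so FOLLOW(<E>) ⊇ FOLLOW(<G>) = {p, q, v}; in <E>->v v <G> <E>, the suffix after <E> is empty (adds nothing new). Thus FOLLOW(<E>) = {p, q, v}.

{p, q, v}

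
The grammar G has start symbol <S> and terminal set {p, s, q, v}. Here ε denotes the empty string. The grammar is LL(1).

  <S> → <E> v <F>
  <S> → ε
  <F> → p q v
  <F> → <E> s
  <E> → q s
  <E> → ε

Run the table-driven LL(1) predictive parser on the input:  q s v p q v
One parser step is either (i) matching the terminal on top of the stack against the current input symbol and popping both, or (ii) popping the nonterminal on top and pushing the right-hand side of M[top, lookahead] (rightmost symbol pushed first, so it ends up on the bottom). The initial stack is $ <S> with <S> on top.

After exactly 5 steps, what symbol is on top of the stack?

<F>

     Stack        Input          Action
  1  $ <S>        q s v p q v $  expand <S> → <E> v <F>
  2  $ <F> v <E>  q s v p q v $  expand <E> → q s
  3  $ <F> v s q  q s v p q v $  match q
  4  $ <F> v s    s v p q v $    match s
  5  $ <F> v      v p q v $      match v
Stack after step 5: $ <F> (top = <F>).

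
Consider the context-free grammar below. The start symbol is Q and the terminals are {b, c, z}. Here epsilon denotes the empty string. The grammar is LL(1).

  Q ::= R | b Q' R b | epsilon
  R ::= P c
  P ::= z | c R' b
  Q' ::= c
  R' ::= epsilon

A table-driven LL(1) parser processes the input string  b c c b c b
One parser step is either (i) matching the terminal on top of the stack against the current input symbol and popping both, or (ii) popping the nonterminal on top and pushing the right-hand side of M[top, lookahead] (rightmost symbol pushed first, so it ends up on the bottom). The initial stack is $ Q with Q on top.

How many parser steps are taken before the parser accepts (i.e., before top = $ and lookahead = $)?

11

step 1: stack=$ Q  input=b c c b c b $  — expand Q ::= b Q' R b
step 2: stack=$ b R Q' b  input=b c c b c b $  — match b
step 3: stack=$ b R Q'  input=c c b c b $  — expand Q' ::= c
step 4: stack=$ b R c  input=c c b c b $  — match c
step 5: stack=$ b R  input=c b c b $  — expand R ::= P c
step 6: stack=$ b c P  input=c b c b $  — expand P ::= c R' b
step 7: stack=$ b c b R' c  input=c b c b $  — match c
step 8: stack=$ b c b R'  input=b c b $  — expand R' ::= epsilon
step 9: stack=$ b c b  input=b c b $  — match b
step 10: stack=$ b c  input=c b $  — match c
step 11: stack=$ b  input=b $  — match b
Accept reached after 11 steps.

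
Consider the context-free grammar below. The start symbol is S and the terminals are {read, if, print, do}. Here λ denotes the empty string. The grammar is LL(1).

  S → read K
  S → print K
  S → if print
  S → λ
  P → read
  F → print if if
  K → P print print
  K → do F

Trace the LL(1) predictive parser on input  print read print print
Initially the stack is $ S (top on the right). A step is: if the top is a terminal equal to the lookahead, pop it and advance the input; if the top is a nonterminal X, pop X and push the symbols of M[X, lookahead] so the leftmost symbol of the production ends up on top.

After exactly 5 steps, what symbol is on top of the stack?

     Stack               Input                     Action
  1  $ S                 print read print print $  expand S → print K
  2  $ K print           print read print print $  match print
  3  $ K                 read print print $        expand K → P print print
  4  $ print print P     read print print $        expand P → read
  5  $ print print read  read print print $        match read
Stack after step 5: $ print print (top = print).

print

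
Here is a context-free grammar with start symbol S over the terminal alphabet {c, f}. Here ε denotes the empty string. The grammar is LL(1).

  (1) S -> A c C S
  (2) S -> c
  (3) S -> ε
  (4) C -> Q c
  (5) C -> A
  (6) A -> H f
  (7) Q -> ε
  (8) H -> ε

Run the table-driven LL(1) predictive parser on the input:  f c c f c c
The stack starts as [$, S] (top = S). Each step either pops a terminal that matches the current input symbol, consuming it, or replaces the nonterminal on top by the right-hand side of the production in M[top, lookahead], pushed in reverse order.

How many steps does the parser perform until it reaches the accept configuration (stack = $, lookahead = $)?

17

      Stack        Input          Action
   1  $ S          f c c f c c $  expand S -> A c C S
   2  $ S C c A    f c c f c c $  expand A -> H f
   3  $ S C c f H  f c c f c c $  expand H -> ε
   4  $ S C c f    f c c f c c $  match f
   5  $ S C c      c c f c c $    match c
   6  $ S C        c f c c $      expand C -> Q c
   7  $ S c Q      c f c c $      expand Q -> ε
   8  $ S c        c f c c $      match c
   9  $ S          f c c $        expand S -> A c C S
  10  $ S C c A    f c c $        expand A -> H f
  11  $ S C c f H  f c c $        expand H -> ε
  12  $ S C c f    f c c $        match f
  13  $ S C c      c c $          match c
  14  $ S C        c $            expand C -> Q c
  15  $ S c Q      c $            expand Q -> ε
  16  $ S c        c $            match c
  17  $ S          $              expand S -> ε
Accept reached after 17 steps.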